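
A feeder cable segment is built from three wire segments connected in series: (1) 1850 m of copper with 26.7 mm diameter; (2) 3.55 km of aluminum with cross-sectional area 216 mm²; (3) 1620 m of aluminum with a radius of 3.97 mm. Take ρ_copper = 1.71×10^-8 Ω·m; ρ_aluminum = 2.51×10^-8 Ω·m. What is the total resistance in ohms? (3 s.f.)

Seg 1: A = π(d/2)² = π(1.3350e-02 m)² = 5.599e-04 m²
R_1 = (1.71×10^-8)(1850)/(5.599e-04) = 0.0565 Ω
Seg 2: A = 216 mm² = 2.160e-04 m²
R_2 = (2.51×10^-8)(3550)/(2.160e-04) = 0.4125 Ω
Seg 3: A = πr² = π(3.9700e-03 m)² = 4.951e-05 m²
R_3 = (2.51×10^-8)(1620)/(4.951e-05) = 0.8212 Ω
R_total = R_1 + R_2 + R_3 = 1.29 Ω

1.29 Ω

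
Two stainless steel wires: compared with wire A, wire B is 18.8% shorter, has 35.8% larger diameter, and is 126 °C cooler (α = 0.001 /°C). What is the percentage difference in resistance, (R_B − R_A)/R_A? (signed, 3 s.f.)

-61.5%

R ∝ ρL/d² with ρ ∝ (1+αΔT), so R_B/R_A = (1 − 18.8/100) × (1 + 35.8/100)⁻² × (1 − 0.001×126)
= 0.812 × 0.5423 × 0.874 = 0.3848
(R_B − R_A)/R_A = 0.3848 − 1 = -61.5%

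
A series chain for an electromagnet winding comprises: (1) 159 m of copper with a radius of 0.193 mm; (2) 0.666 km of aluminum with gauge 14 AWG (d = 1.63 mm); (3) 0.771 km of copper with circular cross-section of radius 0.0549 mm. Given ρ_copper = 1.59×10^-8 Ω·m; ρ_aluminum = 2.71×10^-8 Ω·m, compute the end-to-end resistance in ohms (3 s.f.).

Seg 1: A = πr² = π(1.9300e-04 m)² = 1.170e-07 m²
R_1 = (1.59×10^-8)(159)/(1.170e-07) = 21.6 Ω
Seg 2: A = π(1.63/2 mm)² = π(8.1500e-04 m)² = 2.087e-06 m²
R_2 = (2.71×10^-8)(666)/(2.087e-06) = 8.649 Ω
Seg 3: A = πr² = π(5.4900e-05 m)² = 9.469e-09 m²
R_3 = (1.59×10^-8)(771)/(9.469e-09) = 1295 Ω
R_total = R_1 + R_2 + R_3 = 1320 Ω

1320 Ω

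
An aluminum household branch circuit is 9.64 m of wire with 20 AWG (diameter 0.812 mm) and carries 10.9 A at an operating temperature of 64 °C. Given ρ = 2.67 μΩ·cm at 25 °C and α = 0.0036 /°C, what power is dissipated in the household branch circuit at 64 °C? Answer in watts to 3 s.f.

ρ = 2.67 μΩ·cm = 2.67×10^-8 Ω·m
A = π(0.812/2 mm)² = π(4.0600e-04 m)² = 5.178e-07 m²
R₍25₎ = ρL/A = (2.67×10^-8)(9.64)/(5.178e-07) = 0.497 Ω
R₍64₎ = R₍25₎(1 + αΔT) = 0.497 × (1 + 0.0036×39) = 0.5668 Ω
P = I²R = (10.9)² × 0.5668 = 67.3 W

67.3 W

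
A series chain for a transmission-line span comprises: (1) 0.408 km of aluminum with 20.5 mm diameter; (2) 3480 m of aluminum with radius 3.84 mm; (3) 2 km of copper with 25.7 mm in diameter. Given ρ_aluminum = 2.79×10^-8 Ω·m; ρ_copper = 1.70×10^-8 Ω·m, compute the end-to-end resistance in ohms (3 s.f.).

Seg 1: A = π(d/2)² = π(1.0250e-02 m)² = 3.301e-04 m²
R_1 = (2.79×10^-8)(408)/(3.301e-04) = 0.03449 Ω
Seg 2: A = πr² = π(3.8400e-03 m)² = 4.632e-05 m²
R_2 = (2.79×10^-8)(3480)/(4.632e-05) = 2.096 Ω
Seg 3: A = π(d/2)² = π(1.2850e-02 m)² = 5.187e-04 m²
R_3 = (1.70×10^-8)(2000)/(5.187e-04) = 0.06554 Ω
R_total = R_1 + R_2 + R_3 = 2.20 Ω

2.20 Ω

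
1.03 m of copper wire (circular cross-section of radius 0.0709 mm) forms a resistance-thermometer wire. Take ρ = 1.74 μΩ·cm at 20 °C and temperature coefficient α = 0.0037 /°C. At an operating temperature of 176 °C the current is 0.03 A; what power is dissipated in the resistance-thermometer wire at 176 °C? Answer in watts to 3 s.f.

0.00161 W

ρ = 1.74 μΩ·cm = 1.74×10^-8 Ω·m
A = πr² = π(7.0900e-05 m)² = 1.579e-08 m²
R₍20₎ = ρL/A = (1.74×10^-8)(1.03)/(1.579e-08) = 1.135 Ω
R₍176₎ = R₍20₎(1 + αΔT) = 1.135 × (1 + 0.0037×156) = 1.79 Ω
P = I²R = (0.03)² × 1.79 = 0.00161 W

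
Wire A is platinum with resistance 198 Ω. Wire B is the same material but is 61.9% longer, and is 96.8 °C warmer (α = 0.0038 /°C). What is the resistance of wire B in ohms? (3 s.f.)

R ∝ ρL/d² with ρ ∝ (1+αΔT), so R_B/R_A = (1 + 61.9/100) × (1 + 0.0038×96.8)
= 1.619 × 1.368 = 2.215
R_B = 2.215 × 198 = 438 Ω

438 Ω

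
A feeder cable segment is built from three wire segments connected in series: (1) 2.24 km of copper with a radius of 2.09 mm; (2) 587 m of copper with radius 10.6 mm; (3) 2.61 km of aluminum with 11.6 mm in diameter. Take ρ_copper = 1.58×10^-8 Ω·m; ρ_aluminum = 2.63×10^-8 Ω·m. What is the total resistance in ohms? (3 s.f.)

3.25 Ω

Seg 1: A = πr² = π(2.0900e-03 m)² = 1.372e-05 m²
R_1 = (1.58×10^-8)(2240)/(1.372e-05) = 2.579 Ω
Seg 2: A = πr² = π(1.0600e-02 m)² = 3.530e-04 m²
R_2 = (1.58×10^-8)(587)/(3.530e-04) = 0.02627 Ω
Seg 3: A = π(d/2)² = π(5.8000e-03 m)² = 1.057e-04 m²
R_3 = (2.63×10^-8)(2610)/(1.057e-04) = 0.6495 Ω
R_total = R_1 + R_2 + R_3 = 3.25 Ω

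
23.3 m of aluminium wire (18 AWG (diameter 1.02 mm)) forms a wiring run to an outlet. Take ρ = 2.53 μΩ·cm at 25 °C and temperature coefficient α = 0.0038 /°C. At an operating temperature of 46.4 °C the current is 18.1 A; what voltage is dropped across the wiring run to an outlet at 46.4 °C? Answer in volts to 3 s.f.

14.1 V

ρ = 2.53 μΩ·cm = 2.53×10^-8 Ω·m
A = π(1.02/2 mm)² = π(5.1000e-04 m)² = 8.171e-07 m²
R₍25₎ = ρL/A = (2.53×10^-8)(23.3)/(8.171e-07) = 0.7214 Ω
R₍46.4₎ = R₍25₎(1 + αΔT) = 0.7214 × (1 + 0.0038×21.4) = 0.7801 Ω
V = IR = 18.1 × 0.7801 = 14.1 V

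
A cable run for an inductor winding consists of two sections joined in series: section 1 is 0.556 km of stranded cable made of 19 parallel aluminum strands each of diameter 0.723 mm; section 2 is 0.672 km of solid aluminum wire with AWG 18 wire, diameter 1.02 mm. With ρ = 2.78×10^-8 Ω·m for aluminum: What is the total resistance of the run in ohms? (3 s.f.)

Section 1: A_strand = π(3.6150e-04)² = 4.106e-07 m²; R₁ = ρL/(N·A_s) = (2.78×10^-8)(556)/(19×4.106e-07) = 1.982 Ω
Section 2: A = π(1.02/2 mm)² = π(5.1000e-04 m)² = 8.171e-07 m²
R₂ = (2.78×10^-8)(672)/(8.171e-07) = 22.86 Ω
R = R₁ + R₂ = 24.8 Ω

24.8 Ω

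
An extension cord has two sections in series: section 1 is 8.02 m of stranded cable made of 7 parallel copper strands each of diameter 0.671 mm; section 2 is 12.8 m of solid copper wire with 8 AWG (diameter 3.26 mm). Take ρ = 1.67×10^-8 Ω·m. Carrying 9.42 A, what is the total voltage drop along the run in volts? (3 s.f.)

0.751 V

Section 1: A_strand = π(3.3550e-04)² = 3.536e-07 m²; R₁ = ρL/(N·A_s) = (1.67×10^-8)(8.02)/(7×3.536e-07) = 0.05411 Ω
Section 2: A = π(3.26/2 mm)² = π(1.6300e-03 m)² = 8.347e-06 m²
R₂ = (1.67×10^-8)(12.8)/(8.347e-06) = 0.02561 Ω
R = R₁ + R₂ = 0.07972 Ω
V = IR = 9.42 × 0.07972 = 0.751 V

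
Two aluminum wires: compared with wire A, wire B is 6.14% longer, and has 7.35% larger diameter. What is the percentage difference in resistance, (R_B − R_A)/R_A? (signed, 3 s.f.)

-7.90%

R ∝ L/d², so R_B/R_A = (1 + 6.14/100) × (1 + 7.35/100)⁻²
= 1.061 × 0.8678 = 0.921
(R_B − R_A)/R_A = 0.921 − 1 = -7.90%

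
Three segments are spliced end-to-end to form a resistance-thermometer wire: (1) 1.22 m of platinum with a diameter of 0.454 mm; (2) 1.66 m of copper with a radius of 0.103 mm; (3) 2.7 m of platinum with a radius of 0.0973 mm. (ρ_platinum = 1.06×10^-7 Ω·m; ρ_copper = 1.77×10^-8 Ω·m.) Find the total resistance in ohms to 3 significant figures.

Seg 1: A = π(d/2)² = π(2.2700e-04 m)² = 1.619e-07 m²
R_1 = (1.06×10^-7)(1.22)/(1.619e-07) = 0.7988 Ω
Seg 2: A = πr² = π(1.0300e-04 m)² = 3.333e-08 m²
R_2 = (1.77×10^-8)(1.66)/(3.333e-08) = 0.8816 Ω
Seg 3: A = πr² = π(9.7300e-05 m)² = 2.974e-08 m²
R_3 = (1.06×10^-7)(2.7)/(2.974e-08) = 9.623 Ω
R_total = R_1 + R_2 + R_3 = 11.3 Ω

11.3 Ω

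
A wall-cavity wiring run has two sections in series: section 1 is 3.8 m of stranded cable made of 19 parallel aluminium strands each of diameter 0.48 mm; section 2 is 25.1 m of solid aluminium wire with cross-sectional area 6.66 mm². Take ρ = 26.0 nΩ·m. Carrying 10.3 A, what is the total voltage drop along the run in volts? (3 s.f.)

1.31 V

ρ = 26.0 nΩ·m = 2.60×10^-8 Ω·m
Section 1: A_strand = π(2.4000e-04)² = 1.810e-07 m²; R₁ = ρL/(N·A_s) = (2.60×10^-8)(3.8)/(19×1.810e-07) = 0.02874 Ω
Section 2: A = 6.66 mm² = 6.660e-06 m²
R₂ = (2.60×10^-8)(25.1)/(6.660e-06) = 0.09799 Ω
R = R₁ + R₂ = 0.1267 Ω
V = IR = 10.3 × 0.1267 = 1.31 V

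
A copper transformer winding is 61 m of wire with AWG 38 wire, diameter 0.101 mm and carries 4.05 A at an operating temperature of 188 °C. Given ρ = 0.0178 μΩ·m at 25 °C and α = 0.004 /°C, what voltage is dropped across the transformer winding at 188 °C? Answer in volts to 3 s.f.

ρ = 0.0178 μΩ·m = 1.78×10^-8 Ω·m
A = π(0.101/2 mm)² = π(5.0500e-05 m)² = 8.012e-09 m²
R₍25₎ = ρL/A = (1.78×10^-8)(61)/(8.012e-09) = 135.5 Ω
R₍188₎ = R₍25₎(1 + αΔT) = 135.5 × (1 + 0.004×163) = 223.9 Ω
V = IR = 4.05 × 223.9 = 907 V

907 V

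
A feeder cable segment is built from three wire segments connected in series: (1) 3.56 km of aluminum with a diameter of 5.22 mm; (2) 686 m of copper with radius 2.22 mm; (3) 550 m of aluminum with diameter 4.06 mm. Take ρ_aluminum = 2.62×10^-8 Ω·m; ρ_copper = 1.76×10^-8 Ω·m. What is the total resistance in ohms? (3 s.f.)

6.25 Ω

Seg 1: A = π(d/2)² = π(2.6100e-03 m)² = 2.140e-05 m²
R_1 = (2.62×10^-8)(3560)/(2.140e-05) = 4.358 Ω
Seg 2: A = πr² = π(2.2200e-03 m)² = 1.548e-05 m²
R_2 = (1.76×10^-8)(686)/(1.548e-05) = 0.7798 Ω
Seg 3: A = π(d/2)² = π(2.0300e-03 m)² = 1.295e-05 m²
R_3 = (2.62×10^-8)(550)/(1.295e-05) = 1.113 Ω
R_total = R_1 + R_2 + R_3 = 6.25 Ω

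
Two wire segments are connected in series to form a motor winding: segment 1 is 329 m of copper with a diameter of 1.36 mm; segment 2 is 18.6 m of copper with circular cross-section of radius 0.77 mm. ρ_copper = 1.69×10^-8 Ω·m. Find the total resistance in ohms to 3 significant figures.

4.00 Ω

Segment 1: A = π(d/2)² = π(6.8000e-04 m)² = 1.453e-06 m²
R₁ = ρL/A = (1.69×10^-8)(329)/(1.453e-06) = 3.827 Ω
Segment 2: A = πr² = π(7.7000e-04 m)² = 1.863e-06 m²
R₂ = (1.69×10^-8)(18.6)/(1.863e-06) = 0.1688 Ω
R = R₁ + R₂ = 4.00 Ω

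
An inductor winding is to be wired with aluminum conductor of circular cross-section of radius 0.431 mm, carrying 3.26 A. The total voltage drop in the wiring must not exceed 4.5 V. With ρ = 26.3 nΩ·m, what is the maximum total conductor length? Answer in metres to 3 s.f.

ρ = 26.3 nΩ·m = 2.63×10^-8 Ω·m
A = πr² = π(4.3100e-04 m)² = 5.836e-07 m²
L_max = V_max·A/(1·ρI) = (4.5)(5.836e-07)/(2.63×10^-8×3.26) = 30.6 m

30.6 m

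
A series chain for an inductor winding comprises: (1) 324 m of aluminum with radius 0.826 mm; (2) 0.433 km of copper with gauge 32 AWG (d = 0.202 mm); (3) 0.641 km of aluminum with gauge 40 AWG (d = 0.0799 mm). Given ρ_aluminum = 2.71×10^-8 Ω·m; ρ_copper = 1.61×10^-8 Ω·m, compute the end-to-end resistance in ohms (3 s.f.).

Seg 1: A = πr² = π(8.2600e-04 m)² = 2.143e-06 m²
R_1 = (2.71×10^-8)(324)/(2.143e-06) = 4.096 Ω
Seg 2: A = π(0.202/2 mm)² = π(1.0100e-04 m)² = 3.205e-08 m²
R_2 = (1.61×10^-8)(433)/(3.205e-08) = 217.5 Ω
Seg 3: A = π(0.0799/2 mm)² = π(3.9950e-05 m)² = 5.014e-09 m²
R_3 = (2.71×10^-8)(641)/(5.014e-09) = 3465 Ω
R_total = R_1 + R_2 + R_3 = 3690 Ω

3690 Ω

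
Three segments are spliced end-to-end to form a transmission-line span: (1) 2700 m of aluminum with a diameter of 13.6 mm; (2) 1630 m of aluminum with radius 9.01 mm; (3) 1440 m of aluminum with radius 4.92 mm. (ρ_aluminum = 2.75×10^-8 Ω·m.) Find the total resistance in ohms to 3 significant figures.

1.21 Ω

Seg 1: A = π(d/2)² = π(6.8000e-03 m)² = 1.453e-04 m²
R_1 = (2.75×10^-8)(2700)/(1.453e-04) = 0.5111 Ω
Seg 2: A = πr² = π(9.0100e-03 m)² = 2.550e-04 m²
R_2 = (2.75×10^-8)(1630)/(2.550e-04) = 0.1758 Ω
Seg 3: A = πr² = π(4.9200e-03 m)² = 7.605e-05 m²
R_3 = (2.75×10^-8)(1440)/(7.605e-05) = 0.5207 Ω
R_total = R_1 + R_2 + R_3 = 1.21 Ω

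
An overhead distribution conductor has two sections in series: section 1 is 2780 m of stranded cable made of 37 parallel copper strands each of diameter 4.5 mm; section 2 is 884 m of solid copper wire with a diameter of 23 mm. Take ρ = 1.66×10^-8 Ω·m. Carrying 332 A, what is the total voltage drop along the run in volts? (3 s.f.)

37.8 V

Section 1: A_strand = π(2.2500e-03)² = 1.590e-05 m²; R₁ = ρL/(N·A_s) = (1.66×10^-8)(2780)/(37×1.590e-05) = 0.07842 Ω
Section 2: A = π(d/2)² = π(1.1500e-02 m)² = 4.155e-04 m²
R₂ = (1.66×10^-8)(884)/(4.155e-04) = 0.03532 Ω
R = R₁ + R₂ = 0.1137 Ω
V = IR = 332 × 0.1137 = 37.8 V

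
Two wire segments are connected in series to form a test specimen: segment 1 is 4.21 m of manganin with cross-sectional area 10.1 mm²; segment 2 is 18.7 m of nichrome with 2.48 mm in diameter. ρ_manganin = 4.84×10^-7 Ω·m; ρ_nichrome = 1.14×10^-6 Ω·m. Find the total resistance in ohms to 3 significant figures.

Segment 1: A = 10.1 mm² = 1.010e-05 m²
R₁ = ρL/A = (4.84×10^-7)(4.21)/(1.010e-05) = 0.2017 Ω
Segment 2: A = π(d/2)² = π(1.2400e-03 m)² = 4.831e-06 m²
R₂ = (1.14×10^-6)(18.7)/(4.831e-06) = 4.413 Ω
R = R₁ + R₂ = 4.61 Ω

4.61 Ω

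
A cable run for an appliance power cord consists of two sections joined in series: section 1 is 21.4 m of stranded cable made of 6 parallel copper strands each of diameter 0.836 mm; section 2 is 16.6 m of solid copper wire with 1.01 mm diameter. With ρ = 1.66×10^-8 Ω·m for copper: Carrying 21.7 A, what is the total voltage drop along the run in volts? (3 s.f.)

Section 1: A_strand = π(4.1800e-04)² = 5.489e-07 m²; R₁ = ρL/(N·A_s) = (1.66×10^-8)(21.4)/(6×5.489e-07) = 0.1079 Ω
Section 2: A = π(d/2)² = π(5.0500e-04 m)² = 8.012e-07 m²
R₂ = (1.66×10^-8)(16.6)/(8.012e-07) = 0.3439 Ω
R = R₁ + R₂ = 0.4518 Ω
V = IR = 21.7 × 0.4518 = 9.80 V

9.80 V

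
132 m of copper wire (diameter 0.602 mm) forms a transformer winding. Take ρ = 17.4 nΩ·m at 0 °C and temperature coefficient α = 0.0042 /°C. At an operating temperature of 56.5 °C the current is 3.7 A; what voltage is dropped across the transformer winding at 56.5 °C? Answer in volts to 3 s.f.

36.9 V

ρ = 17.4 nΩ·m = 1.74×10^-8 Ω·m
A = π(d/2)² = π(3.0100e-04 m)² = 2.846e-07 m²
R₍0₎ = ρL/A = (1.74×10^-8)(132)/(2.846e-07) = 8.069 Ω
R₍56.5₎ = R₍0₎(1 + αΔT) = 8.069 × (1 + 0.0042×56.5) = 9.984 Ω
V = IR = 3.7 × 9.984 = 36.9 V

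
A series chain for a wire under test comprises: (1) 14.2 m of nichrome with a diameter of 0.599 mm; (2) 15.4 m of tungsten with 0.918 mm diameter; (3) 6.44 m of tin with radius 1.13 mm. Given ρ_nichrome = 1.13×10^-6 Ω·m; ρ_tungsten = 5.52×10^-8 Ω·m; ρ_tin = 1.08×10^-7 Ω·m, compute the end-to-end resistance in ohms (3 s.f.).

Seg 1: A = π(d/2)² = π(2.9950e-04 m)² = 2.818e-07 m²
R_1 = (1.13×10^-6)(14.2)/(2.818e-07) = 56.94 Ω
Seg 2: A = π(d/2)² = π(4.5900e-04 m)² = 6.619e-07 m²
R_2 = (5.52×10^-8)(15.4)/(6.619e-07) = 1.284 Ω
Seg 3: A = πr² = π(1.1300e-03 m)² = 4.011e-06 m²
R_3 = (1.08×10^-7)(6.44)/(4.011e-06) = 0.1734 Ω
R_total = R_1 + R_2 + R_3 = 58.4 Ω

58.4 Ω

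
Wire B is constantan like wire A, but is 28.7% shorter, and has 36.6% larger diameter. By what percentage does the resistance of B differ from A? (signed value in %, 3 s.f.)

-61.8%

R ∝ L/d², so R_B/R_A = (1 − 28.7/100) × (1 + 36.6/100)⁻²
= 0.713 × 0.5359 = 0.3821
(R_B − R_A)/R_A = 0.3821 − 1 = -61.8%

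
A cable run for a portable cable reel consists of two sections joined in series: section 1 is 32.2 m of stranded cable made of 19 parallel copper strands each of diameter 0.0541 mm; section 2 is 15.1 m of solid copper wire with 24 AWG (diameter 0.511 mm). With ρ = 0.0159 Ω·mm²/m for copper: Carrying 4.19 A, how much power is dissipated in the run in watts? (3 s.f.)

226 W

ρ = 0.0159 Ω·mm²/m = 1.59×10^-8 Ω·m
Section 1: A_strand = π(2.7050e-05)² = 2.299e-09 m²; R₁ = ρL/(N·A_s) = (1.59×10^-8)(32.2)/(19×2.299e-09) = 11.72 Ω
Section 2: A = π(0.511/2 mm)² = π(2.5550e-04 m)² = 2.051e-07 m²
R₂ = (1.59×10^-8)(15.1)/(2.051e-07) = 1.171 Ω
R = R₁ + R₂ = 12.89 Ω
P = I²R = (4.19)² × 12.89 = 226 W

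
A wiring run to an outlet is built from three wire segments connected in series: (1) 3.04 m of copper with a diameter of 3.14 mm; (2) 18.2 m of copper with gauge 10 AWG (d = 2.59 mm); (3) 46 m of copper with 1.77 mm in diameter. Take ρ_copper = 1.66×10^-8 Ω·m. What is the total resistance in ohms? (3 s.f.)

0.374 Ω

Seg 1: A = π(d/2)² = π(1.5700e-03 m)² = 7.744e-06 m²
R_1 = (1.66×10^-8)(3.04)/(7.744e-06) = 0.006517 Ω
Seg 2: A = π(2.59/2 mm)² = π(1.2950e-03 m)² = 5.269e-06 m²
R_2 = (1.66×10^-8)(18.2)/(5.269e-06) = 0.05734 Ω
Seg 3: A = π(d/2)² = π(8.8500e-04 m)² = 2.461e-06 m²
R_3 = (1.66×10^-8)(46)/(2.461e-06) = 0.3103 Ω
R_total = R_1 + R_2 + R_3 = 0.374 Ω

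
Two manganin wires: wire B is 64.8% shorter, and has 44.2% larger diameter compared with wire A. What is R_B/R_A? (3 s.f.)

0.169

R ∝ L/d², so R_B/R_A = (1 − 64.8/100) × (1 + 44.2/100)⁻²
= 0.352 × 0.4809 = 0.169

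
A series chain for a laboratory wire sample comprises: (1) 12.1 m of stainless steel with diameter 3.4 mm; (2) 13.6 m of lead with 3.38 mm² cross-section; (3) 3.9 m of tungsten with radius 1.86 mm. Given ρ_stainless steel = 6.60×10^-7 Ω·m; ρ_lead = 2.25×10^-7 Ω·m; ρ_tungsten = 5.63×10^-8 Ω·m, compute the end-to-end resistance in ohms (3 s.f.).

Seg 1: A = π(d/2)² = π(1.7000e-03 m)² = 9.079e-06 m²
R_1 = (6.60×10^-7)(12.1)/(9.079e-06) = 0.8796 Ω
Seg 2: A = 3.38 mm² = 3.380e-06 m²
R_2 = (2.25×10^-7)(13.6)/(3.380e-06) = 0.9053 Ω
Seg 3: A = πr² = π(1.8600e-03 m)² = 1.087e-05 m²
R_3 = (5.63×10^-8)(3.9)/(1.087e-05) = 0.0202 Ω
R_total = R_1 + R_2 + R_3 = 1.81 Ω

1.81 Ω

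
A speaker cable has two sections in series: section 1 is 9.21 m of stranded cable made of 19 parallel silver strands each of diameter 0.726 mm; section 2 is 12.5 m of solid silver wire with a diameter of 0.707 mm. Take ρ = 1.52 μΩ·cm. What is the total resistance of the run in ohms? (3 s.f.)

ρ = 1.52 μΩ·cm = 1.52×10^-8 Ω·m
Section 1: A_strand = π(3.6300e-04)² = 4.140e-07 m²; R₁ = ρL/(N·A_s) = (1.52×10^-8)(9.21)/(19×4.140e-07) = 0.0178 Ω
Section 2: A = π(d/2)² = π(3.5350e-04 m)² = 3.926e-07 m²
R₂ = (1.52×10^-8)(12.5)/(3.926e-07) = 0.484 Ω
R = R₁ + R₂ = 0.502 Ω

0.502 Ω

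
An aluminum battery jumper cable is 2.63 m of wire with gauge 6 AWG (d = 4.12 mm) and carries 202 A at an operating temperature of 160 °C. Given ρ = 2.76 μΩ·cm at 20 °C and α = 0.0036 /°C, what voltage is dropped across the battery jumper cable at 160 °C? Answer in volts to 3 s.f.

1.65 V

ρ = 2.76 μΩ·cm = 2.76×10^-8 Ω·m
A = π(4.12/2 mm)² = π(2.0600e-03 m)² = 1.333e-05 m²
R₍20₎ = ρL/A = (2.76×10^-8)(2.63)/(1.333e-05) = 0.005445 Ω
R₍160₎ = R₍20₎(1 + αΔT) = 0.005445 × (1 + 0.0036×140) = 0.008189 Ω
V = IR = 202 × 0.008189 = 1.65 V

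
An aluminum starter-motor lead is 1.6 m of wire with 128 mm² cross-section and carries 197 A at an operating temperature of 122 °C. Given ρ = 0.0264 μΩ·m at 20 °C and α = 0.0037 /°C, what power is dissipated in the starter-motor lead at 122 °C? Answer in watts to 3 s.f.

ρ = 0.0264 μΩ·m = 2.64×10^-8 Ω·m
A = 128 mm² = 1.280e-04 m²
R₍20₎ = ρL/A = (2.64×10^-8)(1.6)/(1.280e-04) = 3.300×10^-4 Ω
R₍122₎ = R₍20₎(1 + αΔT) = 3.300×10^-4 × (1 + 0.0037×102) = 4.545×10^-4 Ω
P = I²R = (197)² × 4.545×10^-4 = 17.6 W

17.6 W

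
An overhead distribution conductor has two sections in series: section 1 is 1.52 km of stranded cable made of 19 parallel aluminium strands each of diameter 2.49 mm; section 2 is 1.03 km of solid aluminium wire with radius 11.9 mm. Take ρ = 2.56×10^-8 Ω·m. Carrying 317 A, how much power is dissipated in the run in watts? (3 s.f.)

Section 1: A_strand = π(1.2450e-03)² = 4.870e-06 m²; R₁ = ρL/(N·A_s) = (2.56×10^-8)(1520)/(19×4.870e-06) = 0.4206 Ω
Section 2: A = πr² = π(1.1900e-02 m)² = 4.449e-04 m²
R₂ = (2.56×10^-8)(1030)/(4.449e-04) = 0.05927 Ω
R = R₁ + R₂ = 0.4798 Ω
P = I²R = (317)² × 0.4798 = 48200 W

48200 W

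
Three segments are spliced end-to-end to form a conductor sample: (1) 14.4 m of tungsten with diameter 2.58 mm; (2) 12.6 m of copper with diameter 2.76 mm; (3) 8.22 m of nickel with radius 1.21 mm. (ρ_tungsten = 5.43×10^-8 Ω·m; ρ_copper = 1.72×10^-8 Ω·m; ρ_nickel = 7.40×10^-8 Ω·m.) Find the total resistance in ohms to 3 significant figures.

Seg 1: A = π(d/2)² = π(1.2900e-03 m)² = 5.228e-06 m²
R_1 = (5.43×10^-8)(14.4)/(5.228e-06) = 0.1496 Ω
Seg 2: A = π(d/2)² = π(1.3800e-03 m)² = 5.983e-06 m²
R_2 = (1.72×10^-8)(12.6)/(5.983e-06) = 0.03622 Ω
Seg 3: A = πr² = π(1.2100e-03 m)² = 4.600e-06 m²
R_3 = (7.40×10^-8)(8.22)/(4.600e-06) = 0.1322 Ω
R_total = R_1 + R_2 + R_3 = 0.318 Ω

0.318 Ω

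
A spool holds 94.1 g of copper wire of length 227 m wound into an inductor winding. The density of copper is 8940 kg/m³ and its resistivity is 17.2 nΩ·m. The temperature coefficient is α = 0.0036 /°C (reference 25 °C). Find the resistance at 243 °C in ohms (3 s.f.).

150 Ω

ρ = 17.2 nΩ·m = 1.72×10^-8 Ω·m
A = m/(density·L) = 0.0941/(8940×227) = 4.6369e-08 m²
R = ρL/A = (1.72×10^-8)(227)/(4.6369e-08) = 84.2 Ω
R(243 °C) = 84.2 × (1 + 0.0036×218) = 150 Ω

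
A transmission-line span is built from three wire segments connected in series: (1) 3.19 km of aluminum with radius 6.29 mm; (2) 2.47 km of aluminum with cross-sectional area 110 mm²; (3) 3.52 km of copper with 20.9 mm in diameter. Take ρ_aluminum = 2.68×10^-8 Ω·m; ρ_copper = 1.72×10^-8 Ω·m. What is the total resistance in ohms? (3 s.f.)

Seg 1: A = πr² = π(6.2900e-03 m)² = 1.243e-04 m²
R_1 = (2.68×10^-8)(3190)/(1.243e-04) = 0.6878 Ω
Seg 2: A = 110 mm² = 1.100e-04 m²
R_2 = (2.68×10^-8)(2470)/(1.100e-04) = 0.6018 Ω
Seg 3: A = π(d/2)² = π(1.0450e-02 m)² = 3.431e-04 m²
R_3 = (1.72×10^-8)(3520)/(3.431e-04) = 0.1765 Ω
R_total = R_1 + R_2 + R_3 = 1.47 Ω

1.47 Ω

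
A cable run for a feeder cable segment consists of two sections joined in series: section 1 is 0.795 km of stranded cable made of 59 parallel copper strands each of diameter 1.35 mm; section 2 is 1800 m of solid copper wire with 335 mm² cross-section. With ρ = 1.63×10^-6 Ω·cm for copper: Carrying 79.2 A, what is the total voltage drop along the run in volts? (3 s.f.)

ρ = 1.63×10^-6 Ω·cm = 1.63×10^-8 Ω·m
Section 1: A_strand = π(6.7500e-04)² = 1.431e-06 m²; R₁ = ρL/(N·A_s) = (1.63×10^-8)(795)/(59×1.431e-06) = 0.1534 Ω
Section 2: A = 335 mm² = 3.350e-04 m²
R₂ = (1.63×10^-8)(1800)/(3.350e-04) = 0.08758 Ω
R = R₁ + R₂ = 0.241 Ω
V = IR = 79.2 × 0.241 = 19.1 V

19.1 V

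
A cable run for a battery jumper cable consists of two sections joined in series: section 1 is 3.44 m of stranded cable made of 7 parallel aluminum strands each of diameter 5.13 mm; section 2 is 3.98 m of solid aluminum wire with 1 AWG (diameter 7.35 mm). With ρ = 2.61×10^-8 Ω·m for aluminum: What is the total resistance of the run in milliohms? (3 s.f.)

Section 1: A_strand = π(2.5650e-03)² = 2.067e-05 m²; R₁ = ρL/(N·A_s) = (2.61×10^-8)(3.44)/(7×2.067e-05) = 6.205×10^-4 Ω
Section 2: A = π(7.35/2 mm)² = π(3.6750e-03 m)² = 4.243e-05 m²
R₂ = (2.61×10^-8)(3.98)/(4.243e-05) = 0.002448 Ω
R = R₁ + R₂ = 3.07 mΩ

3.07 mΩ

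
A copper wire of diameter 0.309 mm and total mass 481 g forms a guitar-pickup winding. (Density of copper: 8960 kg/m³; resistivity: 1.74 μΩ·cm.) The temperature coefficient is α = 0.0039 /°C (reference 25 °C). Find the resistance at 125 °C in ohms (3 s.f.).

231 Ω

ρ = 1.74 μΩ·cm = 1.74×10^-8 Ω·m
A = π(d/2)² = π(1.5450e-04 m)² = 7.4991e-08 m²
L = m/(density·A) = 0.481/(8960×7.4991e-08) = 715.9 m
R = ρL/A = (1.74×10^-8)(715.9)/(7.4991e-08) = 166.1 Ω
R(125 °C) = 166.1 × (1 + 0.0039×100) = 231 Ω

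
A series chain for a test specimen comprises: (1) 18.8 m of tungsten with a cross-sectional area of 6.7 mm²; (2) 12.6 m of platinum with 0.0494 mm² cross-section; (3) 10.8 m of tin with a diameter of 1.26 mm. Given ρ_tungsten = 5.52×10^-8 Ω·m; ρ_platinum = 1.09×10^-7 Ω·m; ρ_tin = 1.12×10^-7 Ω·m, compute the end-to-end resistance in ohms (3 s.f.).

28.9 Ω

Seg 1: A = 6.7 mm² = 6.700e-06 m²
R_1 = (5.52×10^-8)(18.8)/(6.700e-06) = 0.1549 Ω
Seg 2: A = 0.0494 mm² = 4.940e-08 m²
R_2 = (1.09×10^-7)(12.6)/(4.940e-08) = 27.8 Ω
Seg 3: A = π(d/2)² = π(6.3000e-04 m)² = 1.247e-06 m²
R_3 = (1.12×10^-7)(10.8)/(1.247e-06) = 0.9701 Ω
R_total = R_1 + R_2 + R_3 = 28.9 Ω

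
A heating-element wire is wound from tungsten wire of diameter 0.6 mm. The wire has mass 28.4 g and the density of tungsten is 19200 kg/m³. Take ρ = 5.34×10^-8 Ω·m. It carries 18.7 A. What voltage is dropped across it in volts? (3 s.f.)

A = π(d/2)² = π(3.0000e-04 m)² = 2.8274e-07 m²
L = m/(density·A) = 0.0284/(19200×2.8274e-07) = 5.231 m
R = ρL/A = (5.34×10^-8)(5.231)/(2.8274e-07) = 0.988 Ω
V = IR = 18.7 × 0.988 = 18.5 V

18.5 V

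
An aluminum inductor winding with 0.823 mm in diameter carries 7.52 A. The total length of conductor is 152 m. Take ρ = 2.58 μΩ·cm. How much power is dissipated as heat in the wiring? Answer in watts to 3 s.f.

ρ = 2.58 μΩ·cm = 2.58×10^-8 Ω·m
A = π(d/2)² = π(4.1150e-04 m)² = 5.320e-07 m²
R = ρL/A = (2.58×10^-8)(152)/(5.320e-07) = 7.372 Ω
P = I²R = (7.52)² × 7.372 = 417 W

417 W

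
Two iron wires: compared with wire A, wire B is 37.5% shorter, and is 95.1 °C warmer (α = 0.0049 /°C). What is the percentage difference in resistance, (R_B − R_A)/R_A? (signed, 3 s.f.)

-8.38%

R ∝ ρL/d² with ρ ∝ (1+αΔT), so R_B/R_A = (1 − 37.5/100) × (1 + 0.0049×95.1)
= 0.625 × 1.466 = 0.9162
(R_B − R_A)/R_A = 0.9162 − 1 = -8.38%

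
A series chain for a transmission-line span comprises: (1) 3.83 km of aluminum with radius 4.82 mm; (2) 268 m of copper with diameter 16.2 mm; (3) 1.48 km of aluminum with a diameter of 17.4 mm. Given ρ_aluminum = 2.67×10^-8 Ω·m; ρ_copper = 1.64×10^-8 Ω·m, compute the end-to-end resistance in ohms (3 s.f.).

1.59 Ω

Seg 1: A = πr² = π(4.8200e-03 m)² = 7.299e-05 m²
R_1 = (2.67×10^-8)(3830)/(7.299e-05) = 1.401 Ω
Seg 2: A = π(d/2)² = π(8.1000e-03 m)² = 2.061e-04 m²
R_2 = (1.64×10^-8)(268)/(2.061e-04) = 0.02132 Ω
Seg 3: A = π(d/2)² = π(8.7000e-03 m)² = 2.378e-04 m²
R_3 = (2.67×10^-8)(1480)/(2.378e-04) = 0.1662 Ω
R_total = R_1 + R_2 + R_3 = 1.59 Ω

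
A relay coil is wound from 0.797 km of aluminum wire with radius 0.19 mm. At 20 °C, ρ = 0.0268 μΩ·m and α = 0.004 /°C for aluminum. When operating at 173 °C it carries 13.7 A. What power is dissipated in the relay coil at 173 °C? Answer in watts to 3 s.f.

57000 W

ρ = 0.0268 μΩ·m = 2.68×10^-8 Ω·m
A = πr² = π(1.9000e-04 m)² = 1.134e-07 m²
R₍20₎ = ρL/A = (2.68×10^-8)(797)/(1.134e-07) = 188.3 Ω
R₍173₎ = R₍20₎(1 + αΔT) = 188.3 × (1 + 0.004×153) = 303.6 Ω
P = I²R = (13.7)² × 303.6 = 57000 W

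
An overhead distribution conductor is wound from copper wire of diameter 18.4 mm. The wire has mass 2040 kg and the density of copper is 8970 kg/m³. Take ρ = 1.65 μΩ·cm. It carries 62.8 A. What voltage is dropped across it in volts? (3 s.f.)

3.33 V

ρ = 1.65 μΩ·cm = 1.65×10^-8 Ω·m
A = π(d/2)² = π(9.2000e-03 m)² = 2.6590e-04 m²
L = m/(density·A) = 2040/(8970×2.6590e-04) = 855.3 m
R = ρL/A = (1.65×10^-8)(855.3)/(2.6590e-04) = 0.05307 Ω
V = IR = 62.8 × 0.05307 = 3.33 V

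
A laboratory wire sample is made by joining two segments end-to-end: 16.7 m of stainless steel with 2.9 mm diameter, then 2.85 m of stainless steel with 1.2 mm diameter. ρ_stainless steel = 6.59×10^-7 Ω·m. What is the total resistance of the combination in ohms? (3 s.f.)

3.33 Ω

Segment 1: A = π(d/2)² = π(1.4500e-03 m)² = 6.605e-06 m²
R₁ = ρL/A = (6.59×10^-7)(16.7)/(6.605e-06) = 1.666 Ω
Segment 2: A = π(d/2)² = π(6.0000e-04 m)² = 1.131e-06 m²
R₂ = (6.59×10^-7)(2.85)/(1.131e-06) = 1.661 Ω
R = R₁ + R₂ = 3.33 Ω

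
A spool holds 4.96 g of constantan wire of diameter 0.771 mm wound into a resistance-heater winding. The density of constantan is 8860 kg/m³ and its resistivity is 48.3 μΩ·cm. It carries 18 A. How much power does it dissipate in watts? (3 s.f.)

ρ = 48.3 μΩ·cm = 4.83×10^-7 Ω·m
A = π(d/2)² = π(3.8550e-04 m)² = 4.6687e-07 m²
L = m/(density·A) = 0.00496/(8860×4.6687e-07) = 1.199 m
R = ρL/A = (4.83×10^-7)(1.199)/(4.6687e-07) = 1.241 Ω
P = I²R = (18)² × 1.241 = 402 W

402 W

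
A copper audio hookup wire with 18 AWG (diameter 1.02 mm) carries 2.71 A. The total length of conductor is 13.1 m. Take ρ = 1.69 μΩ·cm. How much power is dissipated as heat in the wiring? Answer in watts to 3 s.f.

ρ = 1.69 μΩ·cm = 1.69×10^-8 Ω·m
A = π(1.02/2 mm)² = π(5.1000e-04 m)² = 8.171e-07 m²
R = ρL/A = (1.69×10^-8)(13.1)/(8.171e-07) = 0.2709 Ω
P = I²R = (2.71)² × 0.2709 = 1.99 W

1.99 W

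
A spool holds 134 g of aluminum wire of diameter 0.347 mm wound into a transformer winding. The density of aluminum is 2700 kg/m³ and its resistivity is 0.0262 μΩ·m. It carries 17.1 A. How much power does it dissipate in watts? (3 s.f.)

ρ = 0.0262 μΩ·m = 2.62×10^-8 Ω·m
A = π(d/2)² = π(1.7350e-04 m)² = 9.4569e-08 m²
L = m/(density·A) = 0.134/(2700×9.4569e-08) = 524.8 m
R = ρL/A = (2.62×10^-8)(524.8)/(9.4569e-08) = 145.4 Ω
P = I²R = (17.1)² × 145.4 = 42500 W

42500 W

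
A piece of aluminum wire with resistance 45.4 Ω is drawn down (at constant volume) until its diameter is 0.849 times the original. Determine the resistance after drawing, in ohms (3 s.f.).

87.4 Ω

Volume constant ⇒ L' = L/r² with r = 0.849. R' = ρL'/A' = ρ(L/r²)/(πr²d₀²/4) = R/r⁴.
R' = 1.925 × 45.4 = 87.4 Ω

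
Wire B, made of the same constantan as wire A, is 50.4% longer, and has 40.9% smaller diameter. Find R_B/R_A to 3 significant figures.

R ∝ L/d², so R_B/R_A = (1 + 50.4/100) × (1 − 40.9/100)⁻²
= 1.504 × 2.863 = 4.31

4.31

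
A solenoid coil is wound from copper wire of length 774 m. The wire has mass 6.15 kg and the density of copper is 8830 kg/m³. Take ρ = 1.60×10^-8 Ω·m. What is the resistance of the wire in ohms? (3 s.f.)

13.8 Ω

A = m/(density·L) = 6.15/(8830×774) = 8.9986e-07 m²
R = ρL/A = (1.60×10^-8)(774)/(8.9986e-07) = 13.8 Ω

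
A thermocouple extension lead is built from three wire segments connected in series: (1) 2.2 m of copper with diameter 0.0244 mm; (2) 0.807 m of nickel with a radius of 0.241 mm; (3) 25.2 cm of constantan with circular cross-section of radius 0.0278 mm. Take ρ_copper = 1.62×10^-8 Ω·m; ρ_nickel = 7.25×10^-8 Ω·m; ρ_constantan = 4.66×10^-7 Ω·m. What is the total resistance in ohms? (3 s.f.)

Seg 1: A = π(d/2)² = π(1.2200e-05 m)² = 4.676e-10 m²
R_1 = (1.62×10^-8)(2.2)/(4.676e-10) = 76.22 Ω
Seg 2: A = πr² = π(2.4100e-04 m)² = 1.825e-07 m²
R_2 = (7.25×10^-8)(0.807)/(1.825e-07) = 0.3206 Ω
Seg 3: A = πr² = π(2.7800e-05 m)² = 2.428e-09 m²
R_3 = (4.66×10^-7)(0.252)/(2.428e-09) = 48.37 Ω
R_total = R_1 + R_2 + R_3 = 125 Ω

125 Ω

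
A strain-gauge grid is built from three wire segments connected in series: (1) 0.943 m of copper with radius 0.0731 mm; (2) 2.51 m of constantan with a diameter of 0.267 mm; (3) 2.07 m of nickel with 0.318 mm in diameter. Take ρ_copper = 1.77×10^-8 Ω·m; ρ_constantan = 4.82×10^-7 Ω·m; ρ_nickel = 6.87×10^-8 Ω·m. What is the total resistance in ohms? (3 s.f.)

Seg 1: A = πr² = π(7.3100e-05 m)² = 1.679e-08 m²
R_1 = (1.77×10^-8)(0.943)/(1.679e-08) = 0.9943 Ω
Seg 2: A = π(d/2)² = π(1.3350e-04 m)² = 5.599e-08 m²
R_2 = (4.82×10^-7)(2.51)/(5.599e-08) = 21.61 Ω
Seg 3: A = π(d/2)² = π(1.5900e-04 m)² = 7.942e-08 m²
R_3 = (6.87×10^-8)(2.07)/(7.942e-08) = 1.791 Ω
R_total = R_1 + R_2 + R_3 = 24.4 Ω

24.4 Ω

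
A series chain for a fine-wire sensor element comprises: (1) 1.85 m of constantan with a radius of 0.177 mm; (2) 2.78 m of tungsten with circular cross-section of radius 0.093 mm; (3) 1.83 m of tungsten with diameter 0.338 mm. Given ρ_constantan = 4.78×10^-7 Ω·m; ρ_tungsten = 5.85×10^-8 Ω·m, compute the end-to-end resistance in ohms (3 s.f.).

Seg 1: A = πr² = π(1.7700e-04 m)² = 9.842e-08 m²
R_1 = (4.78×10^-7)(1.85)/(9.842e-08) = 8.985 Ω
Seg 2: A = πr² = π(9.3000e-05 m)² = 2.717e-08 m²
R_2 = (5.85×10^-8)(2.78)/(2.717e-08) = 5.985 Ω
Seg 3: A = π(d/2)² = π(1.6900e-04 m)² = 8.973e-08 m²
R_3 = (5.85×10^-8)(1.83)/(8.973e-08) = 1.193 Ω
R_total = R_1 + R_2 + R_3 = 16.2 Ω

16.2 Ω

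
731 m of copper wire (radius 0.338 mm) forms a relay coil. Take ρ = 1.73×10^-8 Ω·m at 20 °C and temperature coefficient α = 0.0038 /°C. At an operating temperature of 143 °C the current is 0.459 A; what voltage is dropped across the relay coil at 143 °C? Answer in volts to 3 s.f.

23.7 V

A = πr² = π(3.3800e-04 m)² = 3.589e-07 m²
R₍20₎ = ρL/A = (1.73×10^-8)(731)/(3.589e-07) = 35.24 Ω
R₍143₎ = R₍20₎(1 + αΔT) = 35.24 × (1 + 0.0038×123) = 51.7 Ω
V = IR = 0.459 × 51.7 = 23.7 V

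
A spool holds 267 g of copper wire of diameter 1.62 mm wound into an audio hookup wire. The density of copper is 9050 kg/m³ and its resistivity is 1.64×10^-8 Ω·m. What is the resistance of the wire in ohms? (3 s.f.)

A = π(d/2)² = π(8.1000e-04 m)² = 2.0612e-06 m²
L = m/(density·A) = 0.267/(9050×2.0612e-06) = 14.31 m
R = ρL/A = (1.64×10^-8)(14.31)/(2.0612e-06) = 0.114 Ω

0.114 Ω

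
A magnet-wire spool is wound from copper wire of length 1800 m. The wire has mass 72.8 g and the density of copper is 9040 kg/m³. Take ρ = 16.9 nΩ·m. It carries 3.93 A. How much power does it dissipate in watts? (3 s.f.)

1.05×10^5 W

ρ = 16.9 nΩ·m = 1.69×10^-8 Ω·m
A = m/(density·L) = 0.0728/(9040×1800) = 4.4739e-09 m²
R = ρL/A = (1.69×10^-8)(1800)/(4.4739e-09) = 6799 Ω
P = I²R = (3.93)² × 6799 = 1.05×10^5 W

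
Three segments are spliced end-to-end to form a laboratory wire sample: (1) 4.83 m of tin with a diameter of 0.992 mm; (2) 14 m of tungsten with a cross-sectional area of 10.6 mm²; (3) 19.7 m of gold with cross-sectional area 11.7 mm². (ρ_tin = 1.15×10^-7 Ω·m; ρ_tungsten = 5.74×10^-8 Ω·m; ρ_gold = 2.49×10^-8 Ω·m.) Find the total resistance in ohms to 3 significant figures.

0.836 Ω

Seg 1: A = π(d/2)² = π(4.9600e-04 m)² = 7.729e-07 m²
R_1 = (1.15×10^-7)(4.83)/(7.729e-07) = 0.7187 Ω
Seg 2: A = 10.6 mm² = 1.060e-05 m²
R_2 = (5.74×10^-8)(14)/(1.060e-05) = 0.07581 Ω
Seg 3: A = 11.7 mm² = 1.170e-05 m²
R_3 = (2.49×10^-8)(19.7)/(1.170e-05) = 0.04193 Ω
R_total = R_1 + R_2 + R_3 = 0.836 Ω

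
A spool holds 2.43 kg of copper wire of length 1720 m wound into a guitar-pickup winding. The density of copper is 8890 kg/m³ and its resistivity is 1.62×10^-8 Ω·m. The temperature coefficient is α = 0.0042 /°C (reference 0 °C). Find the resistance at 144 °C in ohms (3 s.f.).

281 Ω

A = m/(density·L) = 2.43/(8890×1720) = 1.5892e-07 m²
R = ρL/A = (1.62×10^-8)(1720)/(1.5892e-07) = 175.3 Ω
R(144 °C) = 175.3 × (1 + 0.0042×144) = 281 Ω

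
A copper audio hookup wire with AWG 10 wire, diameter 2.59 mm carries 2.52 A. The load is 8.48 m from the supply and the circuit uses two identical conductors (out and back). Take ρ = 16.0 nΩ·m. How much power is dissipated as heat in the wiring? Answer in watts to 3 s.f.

0.327 W

ρ = 16.0 nΩ·m = 1.60×10^-8 Ω·m
A = π(2.59/2 mm)² = π(1.2950e-03 m)² = 5.269e-06 m²
Total conductor length (both ways) L = 2 × 8.48 = 16.96 m
R = ρL/A = (1.60×10^-8)(16.96)/(5.269e-06) = 0.05151 Ω
P = I²R = (2.52)² × 0.05151 = 0.327 W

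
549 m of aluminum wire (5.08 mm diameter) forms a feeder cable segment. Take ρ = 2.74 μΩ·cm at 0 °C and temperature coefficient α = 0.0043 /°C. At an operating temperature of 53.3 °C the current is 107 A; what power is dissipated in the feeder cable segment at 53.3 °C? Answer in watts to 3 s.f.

ρ = 2.74 μΩ·cm = 2.74×10^-8 Ω·m
A = π(d/2)² = π(2.5400e-03 m)² = 2.027e-05 m²
R₍0₎ = ρL/A = (2.74×10^-8)(549)/(2.027e-05) = 0.7422 Ω
R₍53.3₎ = R₍0₎(1 + αΔT) = 0.7422 × (1 + 0.0043×53.3) = 0.9123 Ω
P = I²R = (107)² × 0.9123 = 10400 W

10400 W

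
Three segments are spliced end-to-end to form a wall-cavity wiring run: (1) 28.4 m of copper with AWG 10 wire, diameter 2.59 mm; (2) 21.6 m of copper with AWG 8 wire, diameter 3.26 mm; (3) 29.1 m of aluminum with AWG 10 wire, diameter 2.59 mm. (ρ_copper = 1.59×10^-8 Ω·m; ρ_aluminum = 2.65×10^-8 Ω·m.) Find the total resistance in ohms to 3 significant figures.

Seg 1: A = π(2.59/2 mm)² = π(1.2950e-03 m)² = 5.269e-06 m²
R_1 = (1.59×10^-8)(28.4)/(5.269e-06) = 0.08571 Ω
Seg 2: A = π(3.26/2 mm)² = π(1.6300e-03 m)² = 8.347e-06 m²
R_2 = (1.59×10^-8)(21.6)/(8.347e-06) = 0.04115 Ω
Seg 3: A = π(2.59/2 mm)² = π(1.2950e-03 m)² = 5.269e-06 m²
R_3 = (2.65×10^-8)(29.1)/(5.269e-06) = 0.1464 Ω
R_total = R_1 + R_2 + R_3 = 0.273 Ω

0.273 Ω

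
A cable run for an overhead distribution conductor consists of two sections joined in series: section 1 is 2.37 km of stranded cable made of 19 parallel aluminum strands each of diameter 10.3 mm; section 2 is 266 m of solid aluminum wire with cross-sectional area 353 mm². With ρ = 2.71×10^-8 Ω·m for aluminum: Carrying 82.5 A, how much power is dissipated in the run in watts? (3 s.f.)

Section 1: A_strand = π(5.1500e-03)² = 8.332e-05 m²; R₁ = ρL/(N·A_s) = (2.71×10^-8)(2370)/(19×8.332e-05) = 0.04057 Ω
Section 2: A = 353 mm² = 3.530e-04 m²
R₂ = (2.71×10^-8)(266)/(3.530e-04) = 0.02042 Ω
R = R₁ + R₂ = 0.06099 Ω
P = I²R = (82.5)² × 0.06099 = 415 W

415 W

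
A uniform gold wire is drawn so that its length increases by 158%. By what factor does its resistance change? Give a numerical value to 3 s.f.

k = 1 + 158/100 = 2.58; volume constant ⇒ A' = A/k, so R' = k²R.
Factor = 6.66

6.66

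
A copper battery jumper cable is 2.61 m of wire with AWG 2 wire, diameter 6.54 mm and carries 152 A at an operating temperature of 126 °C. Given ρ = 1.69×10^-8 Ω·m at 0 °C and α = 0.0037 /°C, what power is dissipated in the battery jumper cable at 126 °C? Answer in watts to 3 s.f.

44.5 W

A = π(6.54/2 mm)² = π(3.2700e-03 m)² = 3.359e-05 m²
R₍0₎ = ρL/A = (1.69×10^-8)(2.61)/(3.359e-05) = 0.001313 Ω
R₍126₎ = R₍0₎(1 + αΔT) = 0.001313 × (1 + 0.0037×126) = 0.001925 Ω
P = I²R = (152)² × 0.001925 = 44.5 W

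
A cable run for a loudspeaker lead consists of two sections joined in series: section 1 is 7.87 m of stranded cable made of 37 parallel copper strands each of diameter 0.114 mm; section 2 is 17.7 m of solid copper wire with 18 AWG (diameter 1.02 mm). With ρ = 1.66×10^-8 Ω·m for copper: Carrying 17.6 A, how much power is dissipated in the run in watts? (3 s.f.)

219 W

Section 1: A_strand = π(5.7000e-05)² = 1.021e-08 m²; R₁ = ρL/(N·A_s) = (1.66×10^-8)(7.87)/(37×1.021e-08) = 0.3459 Ω
Section 2: A = π(1.02/2 mm)² = π(5.1000e-04 m)² = 8.171e-07 m²
R₂ = (1.66×10^-8)(17.7)/(8.171e-07) = 0.3596 Ω
R = R₁ + R₂ = 0.7055 Ω
P = I²R = (17.6)² × 0.7055 = 219 W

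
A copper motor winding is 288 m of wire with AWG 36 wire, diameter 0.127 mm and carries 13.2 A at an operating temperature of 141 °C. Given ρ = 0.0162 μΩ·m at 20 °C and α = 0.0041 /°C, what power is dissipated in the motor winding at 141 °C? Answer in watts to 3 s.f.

ρ = 0.0162 μΩ·m = 1.62×10^-8 Ω·m
A = π(0.127/2 mm)² = π(6.3500e-05 m)² = 1.267e-08 m²
R₍20₎ = ρL/A = (1.62×10^-8)(288)/(1.267e-08) = 368.3 Ω
R₍141₎ = R₍20₎(1 + αΔT) = 368.3 × (1 + 0.0041×121) = 551 Ω
P = I²R = (13.2)² × 551 = 96000 W

96000 W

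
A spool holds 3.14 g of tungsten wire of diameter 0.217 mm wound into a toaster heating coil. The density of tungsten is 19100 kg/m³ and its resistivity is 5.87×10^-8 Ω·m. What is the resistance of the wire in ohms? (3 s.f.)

7.06 Ω

A = π(d/2)² = π(1.0850e-04 m)² = 3.6984e-08 m²
L = m/(density·A) = 0.00314/(19100×3.6984e-08) = 4.445 m
R = ρL/A = (5.87×10^-8)(4.445)/(3.6984e-08) = 7.06 Ω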